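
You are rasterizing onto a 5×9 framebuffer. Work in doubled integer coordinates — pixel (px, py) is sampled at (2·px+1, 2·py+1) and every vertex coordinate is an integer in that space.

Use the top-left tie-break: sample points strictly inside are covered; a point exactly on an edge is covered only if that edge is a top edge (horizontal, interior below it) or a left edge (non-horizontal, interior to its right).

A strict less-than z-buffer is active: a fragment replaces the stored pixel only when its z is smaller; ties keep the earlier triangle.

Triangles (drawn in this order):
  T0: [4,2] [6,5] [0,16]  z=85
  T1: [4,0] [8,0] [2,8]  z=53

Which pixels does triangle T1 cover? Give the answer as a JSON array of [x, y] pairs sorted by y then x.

T0:
  2·area = 40
  edge (4, 2)→(6, 5): d=(2,3) right/bottom  bias=-1
  edge (6, 5)→(0, 16): d=(-6,11) right/bottom  bias=-1
  edge (0, 16)→(4, 2): d=(4,-14) top-left  bias=+0
    (2,2)@(5, 5): e=[3,11,26] → █
    (3,2)@(7, 5): e=[-3,-11,54] → ·
    (1,3)@(3, 7): e=[13,21,6] → █
    (2,3)@(5, 7): e=[7,-1,34] → ·
    (1,4)@(3, 9): e=[17,9,14] → █
    (2,4)@(5, 9): e=[11,-13,42] → ·
    (1,5)@(3, 11): e=[21,-3,22] → ·
    (0,6)@(1, 13): e=[31,7,2] → █
    (1,6)@(3, 13): e=[25,-15,30] → ·
    (0,7)@(1, 15): e=[35,-5,10] → ·
  covered (4 px):
    · · · · ·
    · · · · ·
    · · █ · ·
    · █ · · ·
    · █ · · ·
    · · · · ·
    █ · · · ·
    · · · · ·
    · · · · ·
T1:
  2·area = 32
  edge (4, 0)→(8, 0): d=(4,0) top-left  bias=+0
  edge (8, 0)→(2, 8): d=(-6,8) right/bottom  bias=-1
  edge (2, 8)→(4, 0): d=(2,-8) top-left  bias=+0
    (2,0)@(5, 1): e=[4,18,10] → █
    (3,0)@(7, 1): e=[4,2,26] → █
    (4,0)@(9, 1): e=[4,-14,42] → ·
    (2,1)@(5, 3): e=[12,6,14] → █
    (3,1)@(7, 3): e=[12,-10,30] → ·
    (1,2)@(3, 5): e=[20,10,2] → █
    (2,2)@(5, 5): e=[20,-6,18] → ·
    (1,3)@(3, 7): e=[28,-2,6] → ·
  covered (4 px):
    · · █ █ ·
    · · █ · ·
    · █ · · ·
    · · · · ·
    · · · · ·
    · · · · ·
    · · · · ·
    · · · · ·
    · · · · ·

Answer: [[2,0],[3,0],[2,1],[1,2]]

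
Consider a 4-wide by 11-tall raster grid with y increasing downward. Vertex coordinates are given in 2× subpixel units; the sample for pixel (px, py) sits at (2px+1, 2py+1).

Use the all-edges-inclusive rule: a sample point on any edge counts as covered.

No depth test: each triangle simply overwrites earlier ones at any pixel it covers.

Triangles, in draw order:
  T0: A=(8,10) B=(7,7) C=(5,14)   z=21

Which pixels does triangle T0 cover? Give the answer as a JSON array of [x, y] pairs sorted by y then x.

T0:
  2·area = 13  (B↔C swapped to make it positive)
  edge (8, 10)→(5, 14): d=(-3,4) inclusive
  edge (5, 14)→(7, 7): d=(2,-7) inclusive
  edge (7, 7)→(8, 10): d=(1,3) inclusive
    (2,0)@(5, 1): e=[39,-26,0] → .  [on edge]
    (3,3)@(7, 7): e=[13,0,0] → X  [on edge]
    (3,4)@(7, 9): e=[7,4,2] → X
    (3,5)@(7, 11): e=[1,8,4] → X
    (3,6)@(7, 13): e=[-5,12,6] → .
    (1,10)@(3, 21): e=[-13,0,26] → .  [on edge]
  covered (3 px):
    . . . .
    . . . .
    . . . .
    . . . X
    . . . X
    . . . X
    . . . .
    . . . .
    . . . .
    . . . .
    . . . .

Result: [[3,3],[3,4],[3,5]]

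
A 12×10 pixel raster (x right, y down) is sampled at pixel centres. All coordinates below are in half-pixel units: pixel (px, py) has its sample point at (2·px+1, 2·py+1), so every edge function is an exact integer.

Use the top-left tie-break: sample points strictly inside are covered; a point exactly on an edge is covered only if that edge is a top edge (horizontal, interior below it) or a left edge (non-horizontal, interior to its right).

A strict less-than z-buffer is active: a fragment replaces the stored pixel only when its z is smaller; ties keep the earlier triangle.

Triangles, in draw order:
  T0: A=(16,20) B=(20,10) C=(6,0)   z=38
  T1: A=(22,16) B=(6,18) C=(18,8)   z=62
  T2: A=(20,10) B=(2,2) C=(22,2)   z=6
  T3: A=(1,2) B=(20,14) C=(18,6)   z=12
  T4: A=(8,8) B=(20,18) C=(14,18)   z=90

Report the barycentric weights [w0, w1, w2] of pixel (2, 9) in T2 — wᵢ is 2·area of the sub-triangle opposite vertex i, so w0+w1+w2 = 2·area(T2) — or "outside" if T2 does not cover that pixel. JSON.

T0:
  2·area = 180  (B↔C swapped to make it positive)
  edge (16, 20)→(6, 0): d=(-10,-20) top-left  bias=+0
  edge (6, 0)→(20, 10): d=(14,10) right/bottom  bias=-1
  edge (20, 10)→(16, 20): d=(-4,10) right/bottom  bias=-1
    (3,0)@(7, 1): e=[10,4,166] → #
    (4,0)@(9, 1): e=[50,-16,146] → ·
    (3,1)@(7, 3): e=[-10,32,158] → ·
    (4,1)@(9, 3): e=[30,12,138] → #
    (5,1)@(11, 3): e=[70,-8,118] → ·
    (4,2)@(9, 5): e=[10,40,130] → #
    (5,2)@(11, 5): e=[50,20,110] → #
    (6,2)@(13, 5): e=[90,0,90] → ·  [on edge]
    (4,3)@(9, 7): e=[-10,68,122] → ·
    (5,3)@(11, 7): e=[30,48,102] → #
    (6,3)@(13, 7): e=[70,28,82] → #
    (7,3)@(15, 7): e=[110,8,62] → #
  covered (22 px):
    · · · # · · · · · · · ·
    · · · · # · · · · · · ·
    · · · · # # · · · · · ·
    · · · · · # # # · · · ·
    · · · · · # # # # · · ·
    · · · · · · # # # # · ·
    · · · · · · # # # · · ·
    · · · · · · · # # · · ·
    · · · · · · · # # · · ·
    · · · · · · · · · · · ·
T1:
  2·area = 136
  edge (22, 16)→(6, 18): d=(-16,2) right/bottom  bias=-1
  edge (6, 18)→(18, 8): d=(12,-10) top-left  bias=+0
  edge (18, 8)→(22, 16): d=(4,8) right/bottom  bias=-1
    (8,4)@(17, 9): e=[122,2,12] → #
    (9,4)@(19, 9): e=[118,22,-4] → ·
    (7,5)@(15, 11): e=[94,6,36] → #
    (9,5)@(19, 11): e=[86,46,4] → #
    (10,5)@(21, 11): e=[82,66,-12] → ·
    (6,6)@(13, 13): e=[66,10,60] → #
    (10,6)@(21, 13): e=[50,90,-4] → ·
    (5,7)@(11, 15): e=[38,14,84] → #
    (10,7)@(21, 15): e=[18,114,4] → #
    (11,7)@(23, 15): e=[14,134,-12] → ·
    (4,8)@(9, 17): e=[10,18,108] → #
    (7,8)@(15, 17): e=[-2,78,60] → ·
  covered (17 px):
    · · · · · · · · · · · ·
    · · · · · · · · · · · ·
    · · · · · · · · · · · ·
    · · · · · · · · · · · ·
    · · · · · · · · # · · ·
    · · · · · · · # # # · ·
    · · · · · · # # # # · ·
    · · · · · # # # # # # ·
    · · · · # # # · · · · ·
    · · · · · · · · · · · ·
T2:
  2·area = 160
  edge (20, 10)→(2, 2): d=(-18,-8) top-left  bias=+0
  edge (2, 2)→(22, 2): d=(20,0) top-left  bias=+0
  edge (22, 2)→(20, 10): d=(-2,8) right/bottom  bias=-1
    (2,1)@(5, 3): e=[6,20,134] → #
    (3,1)@(7, 3): e=[22,20,118] → #
    (4,1)@(9, 3): e=[38,20,102] → #
    (5,1)@(11, 3): e=[54,20,86] → #
    (6,1)@(13, 3): e=[70,20,70] → #
    (7,1)@(15, 3): e=[86,20,54] → #
    (8,1)@(17, 3): e=[102,20,38] → #
    (9,1)@(19, 3): e=[118,20,22] → #
    (10,1)@(21, 3): e=[134,20,6] → #
    (11,1)@(23, 3): e=[150,20,-10] → ·
    (2,2)@(5, 5): e=[-30,60,130] → ·
    (3,2)@(7, 5): e=[-14,60,114] → ·
  covered (20 px):
    · · · · · · · · · · · ·
    · · # # # # # # # # # ·
    · · · · # # # # # # # ·
    · · · · · · · # # # · ·
    · · · · · · · · · # · ·
    · · · · · · · · · · · ·
    · · · · · · · · · · · ·
    · · · · · · · · · · · ·
    · · · · · · · · · · · ·
    · · · · · · · · · · · ·
T3:
  2·area = 128  (B↔C swapped to make it positive)
  edge (1, 2)→(18, 6): d=(17,4) right/bottom  bias=-1
  edge (18, 6)→(20, 14): d=(2,8) right/bottom  bias=-1
  edge (20, 14)→(1, 2): d=(-19,-12) top-left  bias=+0
    (1,1)@(3, 3): e=[9,114,5] → #
    (2,1)@(5, 3): e=[1,98,29] → #
    (3,1)@(7, 3): e=[-7,82,53] → ·
    (1,2)@(3, 5): e=[43,118,-33] → ·
    (2,2)@(5, 5): e=[35,102,-9] → ·
    (3,2)@(7, 5): e=[27,86,15] → #
    (4,2)@(9, 5): e=[19,70,39] → #
    (5,2)@(11, 5): e=[11,54,63] → #
    (6,2)@(13, 5): e=[3,38,87] → #
    (7,2)@(15, 5): e=[-5,22,111] → ·
    (3,3)@(7, 7): e=[61,90,-23] → ·
    (4,3)@(9, 7): e=[53,74,1] → #
  covered (17 px):
    · · · · · · · · · · · ·
    · # # · · · · · · · · ·
    · · · # # # # · · · · ·
    · · · · # # # # # · · ·
    · · · · · · # # # · · ·
    · · · · · · · · # # · ·
    · · · · · · · · · # · ·
    · · · · · · · · · · · ·
    · · · · · · · · · · · ·
    · · · · · · · · · · · ·
T4:
  2·area = 60
  edge (8, 8)→(20, 18): d=(12,10) right/bottom  bias=-1
  edge (20, 18)→(14, 18): d=(-6,0) right/bottom  bias=-1
  edge (14, 18)→(8, 8): d=(-6,-10) top-left  bias=+0
    (2,1)@(5, 3): e=[-30,90,0] → ·  [on edge]
    (4,4)@(9, 9): e=[2,54,4] → #
    (5,4)@(11, 9): e=[-18,54,24] → ·
    (4,5)@(9, 11): e=[26,42,-8] → ·
    (5,5)@(11, 11): e=[6,42,12] → #
    (6,5)@(13, 11): e=[-14,42,32] → ·
    (5,6)@(11, 13): e=[30,30,0] → #  [on edge]
    (6,6)@(13, 13): e=[10,30,20] → #
    (7,6)@(15, 13): e=[-10,30,40] → ·
    (5,7)@(11, 15): e=[54,18,-12] → ·
    (6,7)@(13, 15): e=[34,18,8] → #
    (7,7)@(15, 15): e=[14,18,28] → #
  covered (8 px):
    · · · · · · · · · · · ·
    · · · · · · · · · · · ·
    · · · · · · · · · · · ·
    · · · · · · · · · · · ·
    · · · · # · · · · · · ·
    · · · · · # · · · · · ·
    · · · · · # # · · · · ·
    · · · · · · # # · · · ·
    · · · · · · · # # · · ·
    · · · · · · · · · · · ·

Answer: "outside"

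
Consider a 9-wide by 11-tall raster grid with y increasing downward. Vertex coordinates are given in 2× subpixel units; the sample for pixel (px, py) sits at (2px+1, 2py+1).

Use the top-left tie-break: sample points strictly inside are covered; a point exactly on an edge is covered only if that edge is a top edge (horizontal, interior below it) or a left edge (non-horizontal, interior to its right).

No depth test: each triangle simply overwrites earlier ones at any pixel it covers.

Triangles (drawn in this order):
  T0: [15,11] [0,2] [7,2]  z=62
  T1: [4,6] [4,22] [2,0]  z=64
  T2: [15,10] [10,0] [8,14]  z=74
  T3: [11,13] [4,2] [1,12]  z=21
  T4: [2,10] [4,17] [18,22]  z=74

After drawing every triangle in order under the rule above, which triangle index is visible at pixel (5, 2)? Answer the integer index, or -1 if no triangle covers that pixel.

T0:
  2·area = 63
  edge (15, 11)→(0, 2): d=(-15,-9) top-left  bias=+0
  edge (0, 2)→(7, 2): d=(7,0) top-left  bias=+0
  edge (7, 2)→(15, 11): d=(8,9) right/bottom  bias=-1
    (1,1)@(3, 3): e=[12,7,44] → #
    (2,1)@(5, 3): e=[30,7,26] → #
    (3,1)@(7, 3): e=[48,7,8] → #
    (4,1)@(9, 3): e=[66,7,-10] → ·
    (1,2)@(3, 5): e=[-18,21,60] → ·
    (2,2)@(5, 5): e=[0,21,42] → #  [on edge]
    (4,2)@(9, 5): e=[36,21,6] → #
    (5,2)@(11, 5): e=[54,21,-12] → ·
    (2,3)@(5, 7): e=[-30,35,58] → ·
    (3,3)@(7, 7): e=[-12,35,40] → ·
    (4,3)@(9, 7): e=[6,35,22] → #
    (5,3)@(11, 7): e=[24,35,4] → #
    (7,5)@(15, 11): e=[0,63,0] → ·  [on edge]
  covered (9 px):
    · · · · · · · · ·
    · # # # · · · · ·
    · · # # # · · · ·
    · · · · # # · · ·
    · · · · · · # · ·
    · · · · · · · · ·
    · · · · · · · · ·
    · · · · · · · · ·
    · · · · · · · · ·
    · · · · · · · · ·
    · · · · · · · · ·
T1:
  2·area = 32
  edge (4, 6)→(4, 22): d=(0,16) right/bottom  bias=-1
  edge (4, 22)→(2, 0): d=(-2,-22) top-left  bias=+0
  edge (2, 0)→(4, 6): d=(2,6) right/bottom  bias=-1
    (1,1)@(3, 3): e=[16,16,0] → ·  [on edge]
    (1,2)@(3, 5): e=[16,12,4] → #
    (2,2)@(5, 5): e=[-16,56,-8] → ·
    (1,3)@(3, 7): e=[16,8,8] → #
    (2,3)@(5, 7): e=[-16,52,-4] → ·
    (1,4)@(3, 9): e=[16,4,12] → #
    (2,4)@(5, 9): e=[-16,48,0] → ·  [on edge]
    (1,5)@(3, 11): e=[16,0,16] → #  [on edge]
    (2,5)@(5, 11): e=[-16,44,4] → ·
    (1,6)@(3, 13): e=[16,-4,20] → ·
    (3,7)@(7, 15): e=[-48,80,0] → ·  [on edge]
    (4,10)@(9, 21): e=[-80,112,0] → ·  [on edge]
  covered (4 px):
    · · · · · · · · ·
    · · · · · · · · ·
    · # · · · · · · ·
    · # · · · · · · ·
    · # · · · · · · ·
    · # · · · · · · ·
    · · · · · · · · ·
    · · · · · · · · ·
    · · · · · · · · ·
    · · · · · · · · ·
    · · · · · · · · ·
T2:
  2·area = 90  (B↔C swapped to make it positive)
  edge (15, 10)→(8, 14): d=(-7,4) right/bottom  bias=-1
  edge (8, 14)→(10, 0): d=(2,-14) top-left  bias=+0
  edge (10, 0)→(15, 10): d=(5,10) right/bottom  bias=-1
    (5,1)@(11, 3): e=[65,20,5] → #
    (6,1)@(13, 3): e=[57,48,-15] → ·
    (5,2)@(11, 5): e=[51,24,15] → #
    (6,2)@(13, 5): e=[43,52,-5] → ·
    (4,3)@(9, 7): e=[45,0,45] → #  [on edge]
    (6,3)@(13, 7): e=[29,56,5] → #
    (7,3)@(15, 7): e=[21,84,-15] → ·
    (4,4)@(9, 9): e=[31,4,55] → #
    (7,4)@(15, 9): e=[7,88,-5] → ·
    (4,5)@(9, 11): e=[17,8,65] → #
    (7,5)@(15, 11): e=[-7,92,5] → ·
    (4,6)@(9, 13): e=[3,12,75] → #
    (3,10)@(7, 21): e=[-45,0,135] → ·  [on edge]
  covered (12 px):
    · · · · · · · · ·
    · · · · · # · · ·
    · · · · · # · · ·
    · · · · # # # · ·
    · · · · # # # · ·
    · · · · # # # · ·
    · · · · # · · · ·
    · · · · · · · · ·
    · · · · · · · · ·
    · · · · · · · · ·
    · · · · · · · · ·
T3:
  2·area = 103  (B↔C swapped to make it positive)
  edge (11, 13)→(1, 12): d=(-10,-1) top-left  bias=+0
  edge (1, 12)→(4, 2): d=(3,-10) top-left  bias=+0
  edge (4, 2)→(11, 13): d=(7,11) right/bottom  bias=-1
    (2,2)@(5, 5): e=[74,19,10] → #
    (3,2)@(7, 5): e=[76,39,-12] → ·
    (1,3)@(3, 7): e=[52,5,46] → #
    (3,3)@(7, 7): e=[56,45,2] → #
    (4,3)@(9, 7): e=[58,65,-20] → ·
    (1,4)@(3, 9): e=[32,11,60] → #
    (4,4)@(9, 9): e=[38,71,-6] → ·
    (1,5)@(3, 11): e=[12,17,74] → #
    (4,5)@(9, 11): e=[18,77,8] → #
    (5,5)@(11, 11): e=[20,97,-14] → ·
    (1,6)@(3, 13): e=[-8,23,88] → ·
    (2,6)@(5, 13): e=[-6,43,66] → ·
    (5,6)@(11, 13): e=[0,103,0] → ·  [on edge]
  covered (11 px):
    · · · · · · · · ·
    · · · · · · · · ·
    · · # · · · · · ·
    · # # # · · · · ·
    · # # # · · · · ·
    · # # # # · · · ·
    · · · · · · · · ·
    · · · · · · · · ·
    · · · · · · · · ·
    · · · · · · · · ·
    · · · · · · · · ·
T4:
  2·area = 88  (B↔C swapped to make it positive)
  edge (2, 10)→(18, 22): d=(16,12) right/bottom  bias=-1
  edge (18, 22)→(4, 17): d=(-14,-5) top-left  bias=+0
  edge (4, 17)→(2, 10): d=(-2,-7) top-left  bias=+0
    (1,5)@(3, 11): e=[4,79,5] → #
    (2,5)@(5, 11): e=[-20,89,19] → ·
    (1,6)@(3, 13): e=[36,51,1] → #
    (2,6)@(5, 13): e=[12,61,15] → #
    (3,6)@(7, 13): e=[-12,71,29] → ·
    (1,7)@(3, 15): e=[68,23,-3] → ·
    (2,7)@(5, 15): e=[44,33,11] → #
    (3,7)@(7, 15): e=[20,43,25] → #
    (4,7)@(9, 15): e=[-4,53,39] → ·
    (2,8)@(5, 17): e=[76,5,7] → #
    (4,8)@(9, 17): e=[28,25,35] → #
    (5,8)@(11, 17): e=[4,35,49] → #
  covered (11 px):
    · · · · · · · · ·
    · · · · · · · · ·
    · · · · · · · · ·
    · · · · · · · · ·
    · · · · · · · · ·
    · # · · · · · · ·
    · # # · · · · · ·
    · · # # · · · · ·
    · · # # # # · · ·
    · · · · · # # · ·
    · · · · · · · · ·

Z-buffer (winner per pixel, '.' = empty):
  . . . . . . . . .
  . 0 0 0 . 2 . . .
  . 1 3 0 0 2 . . .
  . 3 3 3 2 2 2 . .
  . 3 3 3 2 2 2 . .
  . 4 3 3 3 2 2 . .
  . 4 4 . 2 . . . .
  . . 4 4 . . . . .
  . . 4 4 4 4 . . .
  . . . . . 4 4 . .
  . . . . . . . . .

Answer: 2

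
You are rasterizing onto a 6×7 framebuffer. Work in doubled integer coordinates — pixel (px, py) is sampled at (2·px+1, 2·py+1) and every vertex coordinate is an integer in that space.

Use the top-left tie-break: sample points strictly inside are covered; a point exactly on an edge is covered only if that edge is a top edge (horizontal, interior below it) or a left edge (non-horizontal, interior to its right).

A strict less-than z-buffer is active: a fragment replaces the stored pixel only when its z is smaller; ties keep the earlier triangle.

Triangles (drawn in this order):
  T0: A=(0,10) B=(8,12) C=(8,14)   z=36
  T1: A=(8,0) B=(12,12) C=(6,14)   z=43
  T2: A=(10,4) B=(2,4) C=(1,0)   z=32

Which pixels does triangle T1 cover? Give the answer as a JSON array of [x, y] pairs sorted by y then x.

T0:
  2·area = 16
  edge (0, 10)→(8, 12): d=(8,2) right/bottom  bias=-1
  edge (8, 12)→(8, 14): d=(0,2) right/bottom  bias=-1
  edge (8, 14)→(0, 10): d=(-8,-4) top-left  bias=+0
    (1,5)@(3, 11): e=[2,10,4] → #
    (2,5)@(5, 11): e=[-2,6,12] → ·
    (1,6)@(3, 13): e=[18,10,-12] → ·
    (3,6)@(7, 13): e=[10,2,4] → #
    (4,6)@(9, 13): e=[6,-2,12] → ·
  covered (2 px):
    · · · · · ·
    · · · · · ·
    · · · · · ·
    · · · · · ·
    · · · · · ·
    · # · · · ·
    · · · # · ·
T1:
  2·area = 80
  edge (8, 0)→(12, 12): d=(4,12) right/bottom  bias=-1
  edge (12, 12)→(6, 14): d=(-6,2) right/bottom  bias=-1
  edge (6, 14)→(8, 0): d=(2,-14) top-left  bias=+0
    (4,1)@(9, 3): e=[0,60,20] → ·  [on edge]
    (4,2)@(9, 5): e=[8,48,24] → #
    (5,2)@(11, 5): e=[-16,44,52] → ·
    (3,3)@(7, 7): e=[40,40,0] → #  [on edge]
    (5,3)@(11, 7): e=[-8,32,56] → ·
    (3,4)@(7, 9): e=[48,28,4] → #
    (5,4)@(11, 9): e=[0,20,60] → ·  [on edge]
    (3,5)@(7, 11): e=[56,16,8] → #
    (5,5)@(11, 11): e=[8,8,64] → #
    (3,6)@(7, 13): e=[64,4,12] → #
    (4,6)@(9, 13): e=[40,0,40] → ·  [on edge]
    (5,6)@(11, 13): e=[16,-4,68] → ·
  covered (9 px):
    · · · · · ·
    · · · · · ·
    · · · · # ·
    · · · # # ·
    · · · # # ·
    · · · # # #
    · · · # · ·
T2:
  2·area = 32
  edge (10, 4)→(2, 4): d=(-8,0) right/bottom  bias=-1
  edge (2, 4)→(1, 0): d=(-1,-4) top-left  bias=+0
  edge (1, 0)→(10, 4): d=(9,4) right/bottom  bias=-1
    (1,0)@(3, 1): e=[24,7,1] → #
    (2,0)@(5, 1): e=[24,15,-7] → ·
    (1,1)@(3, 3): e=[8,5,19] → #
    (2,1)@(5, 3): e=[8,13,11] → #
    (3,1)@(7, 3): e=[8,21,3] → #
    (4,1)@(9, 3): e=[8,29,-5] → ·
    (1,2)@(3, 5): e=[-8,3,37] → ·
    (2,2)@(5, 5): e=[-8,11,29] → ·
    (3,2)@(7, 5): e=[-8,19,21] → ·
  covered (4 px):
    · # · · · ·
    · # # # · ·
    · · · · · ·
    · · · · · ·
    · · · · · ·
    · · · · · ·
    · · · · · ·

Answer: [[4,2],[3,3],[4,3],[3,4],[4,4],[3,5],[4,5],[5,5],[3,6]]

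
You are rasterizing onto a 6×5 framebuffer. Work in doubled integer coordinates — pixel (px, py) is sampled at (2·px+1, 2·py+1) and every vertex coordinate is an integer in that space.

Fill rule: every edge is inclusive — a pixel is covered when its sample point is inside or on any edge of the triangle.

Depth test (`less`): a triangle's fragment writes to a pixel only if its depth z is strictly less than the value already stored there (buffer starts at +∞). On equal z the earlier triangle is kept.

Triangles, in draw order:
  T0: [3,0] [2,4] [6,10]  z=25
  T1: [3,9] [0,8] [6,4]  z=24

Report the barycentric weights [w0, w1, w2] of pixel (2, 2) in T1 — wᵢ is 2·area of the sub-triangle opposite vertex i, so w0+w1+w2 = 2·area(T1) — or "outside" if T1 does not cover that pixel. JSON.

T0:
  2·area = 22  (B↔C swapped to make it positive)
  edge (3, 0)→(6, 10): d=(3,10) inclusive
  edge (6, 10)→(2, 4): d=(-4,-6) inclusive
  edge (2, 4)→(3, 0): d=(1,-4) inclusive
    (1,0)@(3, 1): e=[3,18,1] → █
    (2,0)@(5, 1): e=[-17,30,9] → ·
    (1,1)@(3, 3): e=[9,10,3] → █
    (2,1)@(5, 3): e=[-11,22,11] → ·
    (1,2)@(3, 5): e=[15,2,5] → █
    (2,2)@(5, 5): e=[-5,14,13] → ·
    (1,3)@(3, 7): e=[21,-6,7] → ·
    (2,3)@(5, 7): e=[1,6,15] → █
    (3,3)@(7, 7): e=[-19,18,23] → ·
    (2,4)@(5, 9): e=[7,-2,17] → ·
  covered (4 px):
    · █ · · · ·
    · █ · · · ·
    · █ · · · ·
    · · █ · · ·
    · · · · · ·
T1:
  2·area = 18
  edge (3, 9)→(0, 8): d=(-3,-1) inclusive
  edge (0, 8)→(6, 4): d=(6,-4) inclusive
  edge (6, 4)→(3, 9): d=(-3,5) inclusive
    (2,2)@(5, 5): e=[14,2,2] → █
    (3,2)@(7, 5): e=[16,10,-8] → ·
    (1,3)@(3, 7): e=[6,6,6] → █
    (2,3)@(5, 7): e=[8,14,-4] → ·
    (1,4)@(3, 9): e=[0,18,0] → █  [on edge]
    (2,4)@(5, 9): e=[2,26,-10] → ·
  covered (3 px):
    · · · · · ·
    · · · · · ·
    · · █ · · ·
    · █ · · · ·
    · █ · · · ·

Final: [2,2,14]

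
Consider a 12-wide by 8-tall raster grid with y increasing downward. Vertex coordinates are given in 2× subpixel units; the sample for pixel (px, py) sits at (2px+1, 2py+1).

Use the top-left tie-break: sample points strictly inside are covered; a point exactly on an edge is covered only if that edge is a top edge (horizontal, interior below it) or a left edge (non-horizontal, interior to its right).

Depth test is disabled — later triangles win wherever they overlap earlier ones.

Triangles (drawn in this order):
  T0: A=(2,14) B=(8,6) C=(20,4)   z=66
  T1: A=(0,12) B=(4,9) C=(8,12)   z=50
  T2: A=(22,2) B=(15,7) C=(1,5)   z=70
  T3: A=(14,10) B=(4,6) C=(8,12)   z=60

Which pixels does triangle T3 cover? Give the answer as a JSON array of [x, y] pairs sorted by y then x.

T0:
  2·area = 84
  edge (2, 14)→(8, 6): d=(6,-8) top-left  bias=+0
  edge (8, 6)→(20, 4): d=(12,-2) top-left  bias=+0
  edge (20, 4)→(2, 14): d=(-18,10) right/bottom  bias=-1
    (7,2)@(15, 5): e=[50,2,32] → #
    (8,2)@(17, 5): e=[66,6,12] → #
    (9,2)@(19, 5): e=[82,10,-8] → ·
    (4,3)@(9, 7): e=[14,14,56] → #
    (5,3)@(11, 7): e=[30,18,36] → #
    (6,3)@(13, 7): e=[46,22,16] → #
    (7,3)@(15, 7): e=[62,26,-4] → ·
    (8,3)@(17, 7): e=[78,30,-24] → ·
    (3,4)@(7, 9): e=[10,34,40] → #
    (5,4)@(11, 9): e=[42,42,0] → ·  [on edge]
    (6,4)@(13, 9): e=[58,46,-20] → ·
    (2,5)@(5, 11): e=[6,54,24] → #
  covered (10 px):
    · · · · · · · · · · · ·
    · · · · · · · · · · · ·
    · · · · · · · # # · · ·
    · · · · # # # · · · · ·
    · · · # # · · · · · · ·
    · · # # · · · · · · · ·
    · # · · · · · · · · · ·
    · · · · · · · · · · · ·
T1:
  2·area = 24
  edge (0, 12)→(4, 9): d=(4,-3) top-left  bias=+0
  edge (4, 9)→(8, 12): d=(4,3) right/bottom  bias=-1
  edge (8, 12)→(0, 12): d=(-8,0) right/bottom  bias=-1
    (1,5)@(3, 11): e=[5,11,8] → #
    (2,5)@(5, 11): e=[11,5,8] → #
    (3,5)@(7, 11): e=[17,-1,8] → ·
    (1,6)@(3, 13): e=[13,19,-8] → ·
    (2,6)@(5, 13): e=[19,13,-8] → ·
  covered (2 px):
    · · · · · · · · · · · ·
    · · · · · · · · · · · ·
    · · · · · · · · · · · ·
    · · · · · · · · · · · ·
    · · · · · · · · · · · ·
    · # # · · · · · · · · ·
    · · · · · · · · · · · ·
    · · · · · · · · · · · ·
T2:
  2·area = 84
  edge (22, 2)→(15, 7): d=(-7,5) right/bottom  bias=-1
  edge (15, 7)→(1, 5): d=(-14,-2) top-left  bias=+0
  edge (1, 5)→(22, 2): d=(21,-3) top-left  bias=+0
    (7,1)@(15, 3): e=[28,56,0] → #  [on edge]
    (8,1)@(17, 3): e=[18,60,6] → #
    (9,1)@(19, 3): e=[8,64,12] → #
    (10,1)@(21, 3): e=[-2,68,18] → ·
    (0,2)@(1, 5): e=[84,0,0] → #  [on edge]
    (1,2)@(3, 5): e=[74,4,6] → #
    (2,2)@(5, 5): e=[64,8,12] → #
    (3,2)@(7, 5): e=[54,12,18] → #
    (4,2)@(9, 5): e=[44,16,24] → #
    (5,2)@(11, 5): e=[34,20,30] → #
    (6,2)@(13, 5): e=[24,24,36] → #
    (9,2)@(19, 5): e=[-6,36,54] → ·
    (7,3)@(15, 7): e=[0,0,84] → ·  [on edge]
  covered (12 px):
    · · · · · · · · · · · ·
    · · · · · · · # # # · ·
    # # # # # # # # # · · ·
    · · · · · · · · · · · ·
    · · · · · · · · · · · ·
    · · · · · · · · · · · ·
    · · · · · · · · · · · ·
    · · · · · · · · · · · ·
T3:
  2·area = 44  (B↔C swapped to make it positive)
  edge (14, 10)→(8, 12): d=(-6,2) right/bottom  bias=-1
  edge (8, 12)→(4, 6): d=(-4,-6) top-left  bias=+0
  edge (4, 6)→(14, 10): d=(10,4) right/bottom  bias=-1
    (2,3)@(5, 7): e=[36,2,6] → #
    (3,3)@(7, 7): e=[32,14,-2] → ·
    (11,3)@(23, 7): e=[0,110,-66] → ·  [on edge]
    (2,4)@(5, 9): e=[24,-6,26] → ·
    (3,4)@(7, 9): e=[20,6,18] → #
    (4,4)@(9, 9): e=[16,18,10] → #
    (5,4)@(11, 9): e=[12,30,2] → #
    (6,4)@(13, 9): e=[8,42,-6] → ·
    (8,4)@(17, 9): e=[0,66,-22] → ·  [on edge]
    (3,5)@(7, 11): e=[8,-2,38] → ·
    (4,5)@(9, 11): e=[4,10,30] → #
    (5,5)@(11, 11): e=[0,22,22] → ·  [on edge]
    (2,6)@(5, 13): e=[0,-22,66] → ·  [on edge]
  covered (5 px):
    · · · · · · · · · · · ·
    · · · · · · · · · · · ·
    · · · · · · · · · · · ·
    · · # · · · · · · · · ·
    · · · # # # · · · · · ·
    · · · · # · · · · · · ·
    · · · · · · · · · · · ·
    · · · · · · · · · · · ·

Result: [[2,3],[3,4],[4,4],[5,4],[4,5]]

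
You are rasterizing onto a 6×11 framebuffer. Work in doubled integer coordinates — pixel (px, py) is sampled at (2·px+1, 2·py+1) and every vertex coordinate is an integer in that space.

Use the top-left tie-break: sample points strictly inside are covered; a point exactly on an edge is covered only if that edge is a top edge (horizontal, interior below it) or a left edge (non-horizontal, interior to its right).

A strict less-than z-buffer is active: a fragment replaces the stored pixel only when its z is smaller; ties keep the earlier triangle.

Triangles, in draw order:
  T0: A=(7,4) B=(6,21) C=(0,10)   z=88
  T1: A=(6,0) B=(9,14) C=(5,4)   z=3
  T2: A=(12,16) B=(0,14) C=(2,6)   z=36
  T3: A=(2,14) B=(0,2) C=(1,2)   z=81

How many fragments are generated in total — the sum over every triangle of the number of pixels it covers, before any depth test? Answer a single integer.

T0:
  2·area = 113
  edge (7, 4)→(6, 21): d=(-1,17) right/bottom  bias=-1
  edge (6, 21)→(0, 10): d=(-6,-11) top-left  bias=+0
  edge (0, 10)→(7, 4): d=(7,-6) top-left  bias=+0
    (2,3)@(5, 7): e=[31,73,9] → X
    (3,3)@(7, 7): e=[-3,95,21] → .
    (1,4)@(3, 9): e=[63,39,11] → X
    (3,4)@(7, 9): e=[-5,83,35] → .
    (0,5)@(1, 11): e=[95,5,13] → X
    (3,5)@(7, 11): e=[-7,71,49] → .
    (0,6)@(1, 13): e=[93,-7,27] → .
    (1,6)@(3, 13): e=[59,15,39] → X
    (3,6)@(7, 13): e=[-9,59,63] → .
    (1,7)@(3, 15): e=[57,3,53] → X
    (3,7)@(7, 15): e=[-11,47,77] → .
    (1,8)@(3, 17): e=[55,-9,67] → .
  covered (12 px):
    . . . . . .
    . . . . . .
    . . . . . .
    . . X . . .
    . X X . . .
    X X X . . .
    . X X . . .
    . X X . . .
    . . X . . .
    . . X . . .
    . . . . . .
T1:
  2·area = 26
  edge (6, 0)→(9, 14): d=(3,14) right/bottom  bias=-1
  edge (9, 14)→(5, 4): d=(-4,-10) top-left  bias=+0
  edge (5, 4)→(6, 0): d=(1,-4) top-left  bias=+0
    (3,2)@(7, 5): e=[1,16,9] → X
    (4,2)@(9, 5): e=[-27,36,17] → .
    (3,3)@(7, 7): e=[7,8,11] → X
    (4,3)@(9, 7): e=[-21,28,19] → .
    (3,4)@(7, 9): e=[13,0,13] → X  [on edge]
    (4,4)@(9, 9): e=[-15,20,21] → .
    (3,5)@(7, 11): e=[19,-8,15] → .
    (5,9)@(11, 19): e=[-13,0,39] → .  [on edge]
  covered (3 px):
    . . . . . .
    . . . . . .
    . . . X . .
    . . . X . .
    . . . X . .
    . . . . . .
    . . . . . .
    . . . . . .
    . . . . . .
    . . . . . .
    . . . . . .
T2:
  2·area = 100
  edge (12, 16)→(0, 14): d=(-12,-2) top-left  bias=+0
  edge (0, 14)→(2, 6): d=(2,-8) top-left  bias=+0
  edge (2, 6)→(12, 16): d=(10,10) right/bottom  bias=-1
    (0,2)@(1, 5): e=[110,-10,0] → .  [on edge]
    (1,3)@(3, 7): e=[90,10,0] → .  [on edge]
    (1,4)@(3, 9): e=[66,14,20] → X
    (2,4)@(5, 9): e=[70,30,0] → .  [on edge]
    (0,5)@(1, 11): e=[38,2,60] → X
    (2,5)@(5, 11): e=[46,34,20] → X
    (3,5)@(7, 11): e=[50,50,0] → .  [on edge]
    (0,6)@(1, 13): e=[14,6,80] → X
    (3,6)@(7, 13): e=[26,54,20] → X
    (4,6)@(9, 13): e=[30,70,0] → .  [on edge]
    (0,7)@(1, 15): e=[-10,10,100] → .
    (1,7)@(3, 15): e=[-6,26,80] → .
    (5,7)@(11, 15): e=[10,90,0] → .  [on edge]
  covered (10 px):
    . . . . . .
    . . . . . .
    . . . . . .
    . . . . . .
    . X . . . .
    X X X . . .
    X X X X . .
    . . . X X .
    . . . . . .
    . . . . . .
    . . . . . .
T3:
  2·area = 12
  edge (2, 14)→(0, 2): d=(-2,-12) top-left  bias=+0
  edge (0, 2)→(1, 2): d=(1,0) top-left  bias=+0
  edge (1, 2)→(2, 14): d=(1,12) right/bottom  bias=-1
    (0,1)@(1, 3): e=[10,1,1] → X
    (1,1)@(3, 3): e=[34,1,-23] → .
    (0,2)@(1, 5): e=[6,3,3] → X
    (1,2)@(3, 5): e=[30,3,-21] → .
    (0,3)@(1, 7): e=[2,5,5] → X
    (1,3)@(3, 7): e=[26,5,-19] → .
    (0,4)@(1, 9): e=[-2,7,7] → .
  covered (3 px):
    . . . . . .
    X . . . . .
    X . . . . .
    X . . . . .
    . . . . . .
    . . . . . .
    . . . . . .
    . . . . . .
    . . . . . .
    . . . . . .
    . . . . . .

Result: 28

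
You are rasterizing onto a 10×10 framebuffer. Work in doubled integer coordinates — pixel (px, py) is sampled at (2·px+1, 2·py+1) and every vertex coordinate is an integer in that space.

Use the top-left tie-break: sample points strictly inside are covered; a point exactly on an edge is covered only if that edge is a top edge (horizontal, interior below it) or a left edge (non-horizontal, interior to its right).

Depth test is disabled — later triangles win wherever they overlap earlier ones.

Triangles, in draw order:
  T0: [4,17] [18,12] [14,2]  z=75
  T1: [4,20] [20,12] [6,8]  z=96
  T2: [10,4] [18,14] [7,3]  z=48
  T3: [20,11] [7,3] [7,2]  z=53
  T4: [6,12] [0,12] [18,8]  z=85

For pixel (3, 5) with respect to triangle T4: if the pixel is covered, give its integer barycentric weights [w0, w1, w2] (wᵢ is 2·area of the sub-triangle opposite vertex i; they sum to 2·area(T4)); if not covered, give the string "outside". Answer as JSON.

T0:
  2·area = 160  (B↔C swapped to make it positive)
  edge (4, 17)→(14, 2): d=(10,-15) top-left  bias=+0
  edge (14, 2)→(18, 12): d=(4,10) right/bottom  bias=-1
  edge (18, 12)→(4, 17): d=(-14,5) right/bottom  bias=-1
    (6,2)@(13, 5): e=[15,22,123] → X
    (7,2)@(15, 5): e=[45,2,113] → X
    (8,2)@(17, 5): e=[75,-18,103] → .
    (5,3)@(11, 7): e=[5,50,105] → X
    (8,3)@(17, 7): e=[95,-10,75] → .
    (5,4)@(11, 9): e=[25,58,77] → X
    (8,4)@(17, 9): e=[115,-2,47] → .
    (4,5)@(9, 11): e=[15,86,59] → X
    (8,5)@(17, 11): e=[135,6,19] → X
    (9,5)@(19, 11): e=[165,-14,9] → .
    (3,6)@(7, 13): e=[5,114,41] → X
    (8,6)@(17, 13): e=[155,14,-9] → .
  covered (20 px):
    . . . . . . . . . .
    . . . . . . . . . .
    . . . . . . X X . .
    . . . . . X X X . .
    . . . . . X X X . .
    . . . . X X X X X .
    . . . X X X X X . .
    . . . X X . . . . .
    . . . . . . . . . .
    . . . . . . . . . .
T1:
  2·area = 176  (B↔C swapped to make it positive)
  edge (4, 20)→(6, 8): d=(2,-12) top-left  bias=+0
  edge (6, 8)→(20, 12): d=(14,4) right/bottom  bias=-1
  edge (20, 12)→(4, 20): d=(-16,8) right/bottom  bias=-1
    (3,4)@(7, 9): e=[14,10,152] → X
    (4,4)@(9, 9): e=[38,2,136] → X
    (5,4)@(11, 9): e=[62,-6,120] → .
    (3,5)@(7, 11): e=[18,38,120] → X
    (5,5)@(11, 11): e=[66,22,88] → X
    (6,5)@(13, 11): e=[90,14,72] → X
    (7,5)@(15, 11): e=[114,6,56] → X
    (8,5)@(17, 11): e=[138,-2,40] → .
    (3,6)@(7, 13): e=[22,66,88] → X
    (8,6)@(17, 13): e=[142,26,8] → X
    (9,6)@(19, 13): e=[166,18,-8] → .
    (2,7)@(5, 15): e=[2,102,72] → X
  covered (22 px):
    . . . . . . . . . .
    . . . . . . . . . .
    . . . . . . . . . .
    . . . . . . . . . .
    . . . X X . . . . .
    . . . X X X X X . .
    . . . X X X X X X .
    . . X X X X X . . .
    . . X X X . . . . .
    . . X . . . . . . .
T2:
  2·area = 22
  edge (10, 4)→(18, 14): d=(8,10) right/bottom  bias=-1
  edge (18, 14)→(7, 3): d=(-11,-11) top-left  bias=+0
  edge (7, 3)→(10, 4): d=(3,1) right/bottom  bias=-1
    (0,0)@(1, 1): e=[66,-44,0] → .  [on edge]
    (2,0)@(5, 1): e=[26,0,-4] → .  [on edge]
    (3,1)@(7, 3): e=[22,0,0] → .  [on edge]
    (4,2)@(9, 5): e=[18,0,4] → X  [on edge]
    (5,2)@(11, 5): e=[-2,22,2] → .
    (6,2)@(13, 5): e=[-22,44,0] → .  [on edge]
    (4,3)@(9, 7): e=[34,-22,10] → .
    (5,3)@(11, 7): e=[14,0,8] → X  [on edge]
    (6,3)@(13, 7): e=[-6,22,6] → .
    (9,3)@(19, 7): e=[-66,88,0] → .  [on edge]
    (5,4)@(11, 9): e=[30,-22,14] → .
    (6,4)@(13, 9): e=[10,0,12] → X  [on edge]
    (7,5)@(15, 11): e=[6,0,16] → X  [on edge]
    (8,6)@(17, 13): e=[2,0,20] → X  [on edge]
    (9,7)@(19, 15): e=[-2,0,24] → .  [on edge]
  covered (5 px):
    . . . . . . . . . .
    . . . . . . . . . .
    . . . . X . . . . .
    . . . . . X . . . .
    . . . . . . X . . .
    . . . . . . . X . .
    . . . . . . . . X .
    . . . . . . . . . .
    . . . . . . . . . .
    . . . . . . . . . .
T3:
  2·area = 13
  edge (20, 11)→(7, 3): d=(-13,-8) top-left  bias=+0
  edge (7, 3)→(7, 2): d=(0,-1) top-left  bias=+0
  edge (7, 2)→(20, 11): d=(13,9) right/bottom  bias=-1
    (3,0)@(7, 1): e=[26,0,-13] → .  [on edge]
    (3,1)@(7, 3): e=[0,0,13] → X  [on edge]
    (4,1)@(9, 3): e=[16,2,-5] → .
    (3,2)@(7, 5): e=[-26,0,39] → .  [on edge]
    (5,2)@(11, 5): e=[6,4,3] → X
    (6,2)@(13, 5): e=[22,6,-15] → .
    (3,3)@(7, 7): e=[-52,0,65] → .  [on edge]
    (5,3)@(11, 7): e=[-20,4,29] → .
    (3,4)@(7, 9): e=[-78,0,91] → .  [on edge]
    (8,4)@(17, 9): e=[2,10,1] → X
    (9,4)@(19, 9): e=[18,12,-17] → .
    (3,5)@(7, 11): e=[-104,0,117] → .  [on edge]
    (3,6)@(7, 13): e=[-130,0,143] → .  [on edge]
    (3,7)@(7, 15): e=[-156,0,169] → .  [on edge]
    (3,8)@(7, 17): e=[-182,0,195] → .  [on edge]
    (3,9)@(7, 19): e=[-208,0,221] → .  [on edge]
  covered (3 px):
    . . . . . . . . . .
    . . . X . . . . . .
    . . . . . X . . . .
    . . . . . . . . . .
    . . . . . . . . X .
    . . . . . . . . . .
    . . . . . . . . . .
    . . . . . . . . . .
    . . . . . . . . . .
    . . . . . . . . . .
T4:
  2·area = 24
  edge (6, 12)→(0, 12): d=(-6,0) right/bottom  bias=-1
  edge (0, 12)→(18, 8): d=(18,-4) top-left  bias=+0
  edge (18, 8)→(6, 12): d=(-12,4) right/bottom  bias=-1
    (7,4)@(15, 9): e=[18,6,0] → .  [on edge]
    (2,5)@(5, 11): e=[6,2,16] → X
    (3,5)@(7, 11): e=[6,10,8] → X
    (4,5)@(9, 11): e=[6,18,0] → .  [on edge]
    (1,6)@(3, 13): e=[-6,30,0] → .  [on edge]
    (2,6)@(5, 13): e=[-6,38,-8] → .
    (3,6)@(7, 13): e=[-6,46,-16] → .
  covered (2 px):
    . . . . . . . . . .
    . . . . . . . . . .
    . . . . . . . . . .
    . . . . . . . . . .
    . . . . . . . . . .
    . . X X . . . . . .
    . . . . . . . . . .
    . . . . . . . . . .
    . . . . . . . . . .
    . . . . . . . . . .

Answer: [10,8,6]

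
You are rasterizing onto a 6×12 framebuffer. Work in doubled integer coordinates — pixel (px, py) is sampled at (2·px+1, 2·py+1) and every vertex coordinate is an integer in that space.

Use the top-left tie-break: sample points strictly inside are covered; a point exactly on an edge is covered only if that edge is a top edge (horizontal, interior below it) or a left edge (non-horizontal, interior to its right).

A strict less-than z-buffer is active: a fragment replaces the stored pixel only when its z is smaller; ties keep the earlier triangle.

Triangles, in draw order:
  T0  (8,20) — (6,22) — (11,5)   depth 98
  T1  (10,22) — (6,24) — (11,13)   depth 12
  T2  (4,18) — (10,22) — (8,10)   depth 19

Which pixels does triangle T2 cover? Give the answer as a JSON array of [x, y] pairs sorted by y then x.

T0:
  2·area = 24
  edge (8, 20)→(6, 22): d=(-2,2) right/bottom  bias=-1
  edge (6, 22)→(11, 5): d=(5,-17) top-left  bias=+0
  edge (11, 5)→(8, 20): d=(-3,15) right/bottom  bias=-1
    (5,2)@(11, 5): e=[24,0,0] → ·  [on edge]
    (4,6)@(9, 13): e=[12,6,6] → #
    (5,6)@(11, 13): e=[8,40,-24] → ·
    (4,7)@(9, 15): e=[8,16,0] → ·  [on edge]
    (5,8)@(11, 17): e=[0,60,-36] → ·  [on edge]
    (3,9)@(7, 19): e=[4,2,18] → #
    (4,9)@(9, 19): e=[0,36,-12] → ·  [on edge]
    (3,10)@(7, 21): e=[0,12,12] → ·  [on edge]
    (2,11)@(5, 23): e=[0,-12,36] → ·  [on edge]
  covered (2 px):
    · · · · · ·
    · · · · · ·
    · · · · · ·
    · · · · · ·
    · · · · · ·
    · · · · · ·
    · · · · # ·
    · · · · · ·
    · · · · · ·
    · · · # · ·
    · · · · · ·
    · · · · · ·
T1:
  2·area = 34
  edge (10, 22)→(6, 24): d=(-4,2) right/bottom  bias=-1
  edge (6, 24)→(11, 13): d=(5,-11) top-left  bias=+0
  edge (11, 13)→(10, 22): d=(-1,9) right/bottom  bias=-1
    (5,6)@(11, 13): e=[34,0,0] → ·  [on edge]
    (4,9)@(9, 19): e=[14,8,12] → #
    (5,9)@(11, 19): e=[10,30,-6] → ·
    (4,10)@(9, 21): e=[6,18,10] → #
    (5,10)@(11, 21): e=[2,40,-8] → ·
    (3,11)@(7, 23): e=[2,6,26] → #
    (4,11)@(9, 23): e=[-2,28,8] → ·
  covered (3 px):
    · · · · · ·
    · · · · · ·
    · · · · · ·
    · · · · · ·
    · · · · · ·
    · · · · · ·
    · · · · · ·
    · · · · · ·
    · · · · · ·
    · · · · # ·
    · · · · # ·
    · · · # · ·
T2:
  2·area = 64  (B↔C swapped to make it positive)
  edge (4, 18)→(8, 10): d=(4,-8) top-left  bias=+0
  edge (8, 10)→(10, 22): d=(2,12) right/bottom  bias=-1
  edge (10, 22)→(4, 18): d=(-6,-4) top-left  bias=+0
    (3,6)@(7, 13): e=[4,18,42] → #
    (4,6)@(9, 13): e=[20,-6,50] → ·
    (3,7)@(7, 15): e=[12,22,30] → #
    (4,7)@(9, 15): e=[28,-2,38] → ·
    (2,8)@(5, 17): e=[4,50,10] → #
    (4,8)@(9, 17): e=[36,2,26] → #
    (5,8)@(11, 17): e=[52,-22,34] → ·
    (2,9)@(5, 19): e=[12,54,-2] → ·
    (3,9)@(7, 19): e=[28,30,6] → #
    (5,9)@(11, 19): e=[60,-18,22] → ·
    (3,10)@(7, 21): e=[36,34,-6] → ·
    (4,10)@(9, 21): e=[52,10,2] → #
  covered (8 px):
    · · · · · ·
    · · · · · ·
    · · · · · ·
    · · · · · ·
    · · · · · ·
    · · · · · ·
    · · · # · ·
    · · · # · ·
    · · # # # ·
    · · · # # ·
    · · · · # ·
    · · · · · ·

Final: [[3,6],[3,7],[2,8],[3,8],[4,8],[3,9],[4,9],[4,10]]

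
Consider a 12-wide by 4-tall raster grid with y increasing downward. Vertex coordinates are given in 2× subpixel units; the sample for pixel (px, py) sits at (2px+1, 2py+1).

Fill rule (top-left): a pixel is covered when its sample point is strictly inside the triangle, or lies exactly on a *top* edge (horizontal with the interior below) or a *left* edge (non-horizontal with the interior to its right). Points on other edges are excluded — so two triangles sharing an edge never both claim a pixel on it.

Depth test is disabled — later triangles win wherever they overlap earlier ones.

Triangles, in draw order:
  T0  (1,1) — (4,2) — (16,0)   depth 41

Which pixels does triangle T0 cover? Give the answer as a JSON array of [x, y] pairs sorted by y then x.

T0:
  2·area = 18  (B↔C swapped to make it positive)
  edge (1, 1)→(16, 0): d=(15,-1) top-left  bias=+0
  edge (16, 0)→(4, 2): d=(-12,2) right/bottom  bias=-1
  edge (4, 2)→(1, 1): d=(-3,-1) top-left  bias=+0
    (0,0)@(1, 1): e=[0,18,0] → █  [on edge]
    (1,0)@(3, 1): e=[2,14,2] → █
    (2,0)@(5, 1): e=[4,10,4] → █
    (3,0)@(7, 1): e=[6,6,6] → █
    (4,0)@(9, 1): e=[8,2,8] → █
    (5,0)@(11, 1): e=[10,-2,10] → ·
    (0,1)@(1, 3): e=[30,-6,-6] → ·
    (1,1)@(3, 3): e=[32,-10,-4] → ·
    (2,1)@(5, 3): e=[34,-14,-2] → ·
    (3,1)@(7, 3): e=[36,-18,0] → ·  [on edge]
    (4,1)@(9, 3): e=[38,-22,2] → ·
    (6,2)@(13, 5): e=[72,-54,0] → ·  [on edge]
    (9,3)@(19, 7): e=[108,-90,0] → ·  [on edge]
  covered (5 px):
    █ █ █ █ █ · · · · · · ·
    · · · · · · · · · · · ·
    · · · · · · · · · · · ·
    · · · · · · · · · · · ·

Result: [[0,0],[1,0],[2,0],[3,0],[4,0]]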